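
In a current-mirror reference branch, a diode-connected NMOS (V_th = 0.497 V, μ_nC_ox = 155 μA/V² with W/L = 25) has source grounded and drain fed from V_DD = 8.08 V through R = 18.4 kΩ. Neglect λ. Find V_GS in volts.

V_GS = 0.944 V

With gate tied to drain, V_GS = V_DS ≥ V_GS − V_th, so the device is in saturation.
k_n = μ_nC_ox · (W/L) = 3.875 mA/V².
KCL at the drain: ½ k_n (V_GS − V_th)² = (V_DD − V_GS)/R.
Let x = V_GS − 0.497. Then 35.6 x² + x − 7.583 = 0, giving x = 0.447 V (positive root), so V_GS = 0.944 V.
I_D = (V_DD − V_GS)/R = (8.08 − 0.944) / 18.4 = 0.388 mA.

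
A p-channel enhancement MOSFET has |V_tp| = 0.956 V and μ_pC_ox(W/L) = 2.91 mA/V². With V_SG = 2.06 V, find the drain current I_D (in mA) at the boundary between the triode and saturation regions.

I_D = 1.77 mA

At the boundary V_SD = V_ov = V_SG − |V_tp| = 2.06 − 0.956 = 1.1 V.
I_D = ½ k_p V_ov² = 0.5 × 2.91 × 1.1² = 1.77 mA.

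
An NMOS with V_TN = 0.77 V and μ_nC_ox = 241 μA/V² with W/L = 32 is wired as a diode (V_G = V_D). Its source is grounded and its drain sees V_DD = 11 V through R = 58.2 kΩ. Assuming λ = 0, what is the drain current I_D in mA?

I_D = 0.172 mA

With gate tied to drain, V_GS = V_DS ≥ V_GS − V_TN, so the device is in saturation.
k_n = μ_nC_ox · (W/L) = 7.712 mA/V².
KCL at the drain: ½ k_n (V_GS − V_TN)² = (V_DD − V_GS)/R.
Let x = V_GS − 0.77. Then 224 x² + x − 10.23 = 0, giving x = 0.211 V (positive root), so V_GS = 0.981 V.
I_D = (V_DD − V_GS)/R = (11 − 0.981) / 58.2 = 0.172 mA.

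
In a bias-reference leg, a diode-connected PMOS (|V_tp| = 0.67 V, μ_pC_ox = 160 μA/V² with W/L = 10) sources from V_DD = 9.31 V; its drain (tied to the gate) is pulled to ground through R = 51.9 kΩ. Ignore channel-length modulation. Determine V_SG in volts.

With gate tied to drain, V_SG = V_SD ≥ V_SG − |V_tp|, so the device is in saturation.
k_p = μ_pC_ox · (W/L) = 1.6 mA/V².
KCL at the drain: ½ k_p (V_SG − |V_tp|)² = (V_DD − V_SG)/R.
Let x = V_SG − 0.67. Then 41.5 x² + x − 8.64 = 0, giving x = 0.444 V (positive root), so V_SG = 1.11 V.
I_D = (V_DD − V_SG)/R = (9.31 − 1.11) / 51.9 = 0.158 mA.

V_SG = 1.11 V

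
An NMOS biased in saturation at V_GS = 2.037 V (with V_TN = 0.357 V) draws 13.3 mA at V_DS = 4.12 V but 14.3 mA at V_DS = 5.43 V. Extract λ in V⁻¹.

With V_GS fixed, I_D ∝ (1 + λ V_DS) in saturation, so I_D2/I_D1 = (1 + λ V_DS2)/(1 + λ V_DS1).
14.3/13.3 = 1.075 = (1 + 5.43 λ)/(1 + 4.12 λ).
Solving: λ (I_D1 V_DS2 − I_D2 V_DS1) = I_D2 − I_D1, so λ = (14.3 − 13.3) / (13.3 × 5.43 − 14.3 × 4.12) = 1 / 13.3 = 0.0752 V⁻¹.

λ = 0.0752 V⁻¹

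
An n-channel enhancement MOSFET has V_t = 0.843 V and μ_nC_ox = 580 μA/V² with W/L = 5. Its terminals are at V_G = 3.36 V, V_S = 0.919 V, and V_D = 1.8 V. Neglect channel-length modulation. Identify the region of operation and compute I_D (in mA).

Triode; I_D = 2.96 mA

V_GS = V_G − V_S = 3.36 − 0.919 = 2.44 V; V_DS = V_D − V_S = 1.8 − 0.919 = 0.881 V.
k_n = μ_nC_ox · (W/L) = 2.9 mA/V².
V_ov = V_GS − V_t = 2.44 − 0.843 = 1.6 V.
Since V_DS = 0.881 V < V_ov = 1.6 V, the device is in the triode region.
I_D = k_n [V_ov · V_DS − ½ V_DS²] = 2.9 × [1.6 × 0.881 − 0.5 × 0.881²] = 2.96 mA.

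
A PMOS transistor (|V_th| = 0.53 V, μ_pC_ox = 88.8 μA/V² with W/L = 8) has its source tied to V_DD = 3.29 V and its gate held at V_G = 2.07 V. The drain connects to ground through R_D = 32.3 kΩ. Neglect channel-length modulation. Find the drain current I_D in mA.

I_D = 0.0947 mA

V_SG = V_DD − V_G = 3.29 − 2.07 = 1.22 V, so V_ov = 1.22 − 0.53 = 0.69 V.
k_p = μ_pC_ox · (W/L) = 0.7104 mA/V².
Assume saturation: I_D = ½ k_p V_ov² = 0.5 × 0.7104 × 0.69² = 0.169 mA, giving V_SD = V_DD − I_D R_D = 3.29 − 0.169 × 32.3 = -2.17 V.
But -2.17 V < V_ov = 0.69 V, so the device is actually in triode.
In triode I_D = k_p[V_ov V_SD − ½ V_SD²] and I_D = (V_DD − V_SD)/R_D. Equating: 11.5 V_SD² − 16.83 V_SD + 3.29 = 0, giving V_SD = 0.232 V (the root below V_ov).
I_D = (3.29 − 0.232) / 32.3 = 0.0947 mA.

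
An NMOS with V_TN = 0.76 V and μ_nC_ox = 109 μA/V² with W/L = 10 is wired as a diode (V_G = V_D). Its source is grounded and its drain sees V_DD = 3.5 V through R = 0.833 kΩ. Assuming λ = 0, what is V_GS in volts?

V_GS = 2.35 V

With gate tied to drain, V_GS = V_DS ≥ V_GS − V_TN, so the device is in saturation.
k_n = μ_nC_ox · (W/L) = 1.09 mA/V².
KCL at the drain: ½ k_n (V_GS − V_TN)² = (V_DD − V_GS)/R.
Let x = V_GS − 0.76. Then 0.454 x² + x − 2.74 = 0, giving x = 1.59 V (positive root), so V_GS = 2.35 V.
I_D = (V_DD − V_GS)/R = (3.5 − 2.35) / 0.833 = 1.38 mA.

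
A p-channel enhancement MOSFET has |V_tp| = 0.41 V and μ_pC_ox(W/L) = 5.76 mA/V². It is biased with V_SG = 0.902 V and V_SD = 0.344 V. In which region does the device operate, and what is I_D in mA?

V_ov = V_SG − |V_tp| = 0.902 − 0.41 = 0.492 V.
Since V_SD = 0.344 V < V_ov = 0.492 V, the device is in the triode region.
I_D = k_p [V_ov · V_SD − ½ V_SD²] = 5.76 × [0.492 × 0.344 − 0.5 × 0.344²] = 0.634 mA.

Triode; I_D = 0.634 mA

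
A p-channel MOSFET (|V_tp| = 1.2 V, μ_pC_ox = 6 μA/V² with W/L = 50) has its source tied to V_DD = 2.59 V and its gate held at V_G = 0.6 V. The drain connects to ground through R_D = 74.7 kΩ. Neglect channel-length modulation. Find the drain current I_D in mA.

I_D = 0.0326 mA

V_SG = V_DD − V_G = 2.59 − 0.6 = 1.99 V, so V_ov = 1.99 − 1.2 = 0.79 V.
k_p = μ_pC_ox · (W/L) = 0.3 mA/V².
Assume saturation: I_D = ½ k_p V_ov² = 0.5 × 0.3 × 0.79² = 0.0936 mA, giving V_SD = V_DD − I_D R_D = 2.59 − 0.0936 × 74.7 = -4.4 V.
But -4.4 V < V_ov = 0.79 V, so the device is actually in triode.
In triode I_D = k_p[V_ov V_SD − ½ V_SD²] and I_D = (V_DD − V_SD)/R_D. Equating: 11.2 V_SD² − 18.7 V_SD + 2.59 = 0, giving V_SD = 0.152 V (the root below V_ov).
I_D = (2.59 − 0.152) / 74.7 = 0.0326 mA.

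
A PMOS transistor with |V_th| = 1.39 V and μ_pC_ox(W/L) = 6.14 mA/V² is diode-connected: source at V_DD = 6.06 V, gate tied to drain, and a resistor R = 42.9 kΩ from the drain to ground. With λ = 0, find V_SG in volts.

V_SG = 1.57 V

With gate tied to drain, V_SG = V_SD ≥ V_SG − |V_th|, so the device is in saturation.
KCL at the drain: ½ k_p (V_SG − |V_th|)² = (V_DD − V_SG)/R.
Let x = V_SG − 1.39. Then 132 x² + x − 4.67 = 0, giving x = 0.185 V (positive root), so V_SG = 1.57 V.
I_D = (V_DD − V_SG)/R = (6.06 − 1.57) / 42.9 = 0.105 mA.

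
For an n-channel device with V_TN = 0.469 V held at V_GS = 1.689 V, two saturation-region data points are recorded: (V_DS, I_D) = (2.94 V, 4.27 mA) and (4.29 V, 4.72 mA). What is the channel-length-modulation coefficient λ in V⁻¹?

With V_GS fixed, I_D ∝ (1 + λ V_DS) in saturation, so I_D2/I_D1 = (1 + λ V_DS2)/(1 + λ V_DS1).
4.72/4.27 = 1.105 = (1 + 4.29 λ)/(1 + 2.94 λ).
Solving: λ (I_D1 V_DS2 − I_D2 V_DS1) = I_D2 − I_D1, so λ = (4.72 − 4.27) / (4.27 × 4.29 − 4.72 × 2.94) = 0.45 / 4.44 = 0.101 V⁻¹.

λ = 0.101 V⁻¹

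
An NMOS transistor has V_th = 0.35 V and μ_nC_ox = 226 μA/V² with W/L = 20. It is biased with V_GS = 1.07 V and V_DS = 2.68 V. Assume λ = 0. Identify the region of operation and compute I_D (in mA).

Saturation; I_D = 1.17 mA

k_n = μ_nC_ox · (W/L) = 4.52 mA/V².
V_ov = V_GS − V_th = 1.07 − 0.35 = 0.72 V.
Since V_DS = 2.68 V ≥ V_ov = 0.72 V, the device is in saturation.
I_D = ½ k_n V_ov² = 0.5 × 4.52 × 0.72² = 1.17 mA.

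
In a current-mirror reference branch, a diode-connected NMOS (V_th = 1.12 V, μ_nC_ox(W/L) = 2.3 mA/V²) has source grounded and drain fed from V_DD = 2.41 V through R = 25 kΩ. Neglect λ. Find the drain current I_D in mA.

I_D = 0.0438 mA

With gate tied to drain, V_GS = V_DS ≥ V_GS − V_th, so the device is in saturation.
KCL at the drain: ½ k_n (V_GS − V_th)² = (V_DD − V_GS)/R.
Let x = V_GS − 1.12. Then 28.7 x² + x − 1.29 = 0, giving x = 0.195 V (positive root), so V_GS = 1.32 V.
I_D = (V_DD − V_GS)/R = (2.41 − 1.32) / 25 = 0.0438 mA.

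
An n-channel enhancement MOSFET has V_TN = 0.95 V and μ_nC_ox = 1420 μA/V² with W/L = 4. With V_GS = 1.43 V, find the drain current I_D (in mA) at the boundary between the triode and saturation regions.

At the boundary V_DS = V_ov = V_GS − V_TN = 1.43 − 0.95 = 0.48 V.
k_n = μ_nC_ox · (W/L) = 5.68 mA/V².
I_D = ½ k_n V_ov² = 0.5 × 5.68 × 0.48² = 0.654 mA.

I_D = 0.654 mA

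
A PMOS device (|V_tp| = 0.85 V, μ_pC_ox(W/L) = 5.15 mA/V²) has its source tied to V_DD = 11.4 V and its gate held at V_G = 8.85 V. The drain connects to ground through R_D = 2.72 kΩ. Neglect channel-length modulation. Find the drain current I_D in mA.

I_D = 3.99 mA

V_SG = V_DD − V_G = 11.4 − 8.85 = 2.55 V, so V_ov = 2.55 − 0.85 = 1.7 V.
Assume saturation: I_D = ½ k_p V_ov² = 0.5 × 5.15 × 1.7² = 7.44 mA, giving V_SD = V_DD − I_D R_D = 11.4 − 7.44 × 2.72 = -8.84 V.
But -8.84 V < V_ov = 1.7 V, so the device is actually in triode.
In triode I_D = k_p[V_ov V_SD − ½ V_SD²] and I_D = (V_DD − V_SD)/R_D. Equating: 7 V_SD² − 24.81 V_SD + 11.4 = 0, giving V_SD = 0.542 V (the root below V_ov).
I_D = (11.4 − 0.542) / 2.72 = 3.99 mA.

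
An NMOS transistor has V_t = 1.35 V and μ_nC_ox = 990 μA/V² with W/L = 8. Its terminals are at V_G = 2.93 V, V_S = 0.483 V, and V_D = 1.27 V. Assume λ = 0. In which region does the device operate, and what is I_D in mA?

V_GS = V_G − V_S = 2.93 − 0.483 = 2.45 V; V_DS = V_D − V_S = 1.27 − 0.483 = 0.787 V.
k_n = μ_nC_ox · (W/L) = 7.92 mA/V².
V_ov = V_GS − V_t = 2.45 − 1.35 = 1.1 V.
Since V_DS = 0.787 V < V_ov = 1.1 V, the device is in the triode region.
I_D = k_n [V_ov · V_DS − ½ V_DS²] = 7.92 × [1.1 × 0.787 − 0.5 × 0.787²] = 4.38 mA.

Triode; I_D = 4.38 mA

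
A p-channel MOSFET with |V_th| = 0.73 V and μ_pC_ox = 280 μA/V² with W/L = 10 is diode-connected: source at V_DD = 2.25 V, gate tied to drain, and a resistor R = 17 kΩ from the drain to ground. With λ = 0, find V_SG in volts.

With gate tied to drain, V_SG = V_SD ≥ V_SG − |V_th|, so the device is in saturation.
k_p = μ_pC_ox · (W/L) = 2.8 mA/V².
KCL at the drain: ½ k_p (V_SG − |V_th|)² = (V_DD − V_SG)/R.
Let x = V_SG − 0.73. Then 23.8 x² + x − 1.52 = 0, giving x = 0.233 V (positive root), so V_SG = 0.963 V.
I_D = (V_DD − V_SG)/R = (2.25 − 0.963) / 17 = 0.0757 mA.

V_SG = 0.963 V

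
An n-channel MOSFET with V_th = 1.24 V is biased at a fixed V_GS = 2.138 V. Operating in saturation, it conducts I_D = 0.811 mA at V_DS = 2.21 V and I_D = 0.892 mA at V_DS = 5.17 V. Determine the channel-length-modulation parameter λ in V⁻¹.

λ = 0.0365 V⁻¹

With V_GS fixed, I_D ∝ (1 + λ V_DS) in saturation, so I_D2/I_D1 = (1 + λ V_DS2)/(1 + λ V_DS1).
0.892/0.811 = 1.1 = (1 + 5.17 λ)/(1 + 2.21 λ).
Solving: λ (I_D1 V_DS2 − I_D2 V_DS1) = I_D2 − I_D1, so λ = (0.892 − 0.811) / (0.811 × 5.17 − 0.892 × 2.21) = 0.081 / 2.22 = 0.0365 V⁻¹.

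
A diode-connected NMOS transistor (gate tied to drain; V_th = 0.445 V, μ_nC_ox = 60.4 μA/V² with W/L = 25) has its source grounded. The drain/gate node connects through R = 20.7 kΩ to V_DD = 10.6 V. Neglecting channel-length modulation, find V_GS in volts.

V_GS = 1.22 V

With gate tied to drain, V_GS = V_DS ≥ V_GS − V_th, so the device is in saturation.
k_n = μ_nC_ox · (W/L) = 1.51 mA/V².
KCL at the drain: ½ k_n (V_GS − V_th)² = (V_DD − V_GS)/R.
Let x = V_GS − 0.445. Then 15.6 x² + x − 10.15 = 0, giving x = 0.775 V (positive root), so V_GS = 1.22 V.
I_D = (V_DD − V_GS)/R = (10.6 − 1.22) / 20.7 = 0.453 mA.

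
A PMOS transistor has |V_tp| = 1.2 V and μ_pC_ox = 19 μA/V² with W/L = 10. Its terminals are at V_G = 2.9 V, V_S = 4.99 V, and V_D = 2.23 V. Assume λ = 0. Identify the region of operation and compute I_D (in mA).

V_SG = V_S − V_G = 4.99 − 2.9 = 2.09 V; V_SD = V_S − V_D = 4.99 − 2.23 = 2.76 V.
k_p = μ_pC_ox · (W/L) = 0.19 mA/V².
V_ov = V_SG − |V_tp| = 2.09 − 1.2 = 0.89 V.
Since V_SD = 2.76 V ≥ V_ov = 0.89 V, the device is in saturation.
I_D = ½ k_p V_ov² = 0.5 × 0.19 × 0.89² = 0.0752 mA.

Saturation; I_D = 0.0752 mA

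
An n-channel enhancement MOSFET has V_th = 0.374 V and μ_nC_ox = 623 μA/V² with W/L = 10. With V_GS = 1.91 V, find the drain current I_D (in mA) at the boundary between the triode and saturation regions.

At the boundary V_DS = V_ov = V_GS − V_th = 1.91 − 0.374 = 1.54 V.
k_n = μ_nC_ox · (W/L) = 6.23 mA/V².
I_D = ½ k_n V_ov² = 0.5 × 6.23 × 1.54² = 7.35 mA.

I_D = 7.35 mA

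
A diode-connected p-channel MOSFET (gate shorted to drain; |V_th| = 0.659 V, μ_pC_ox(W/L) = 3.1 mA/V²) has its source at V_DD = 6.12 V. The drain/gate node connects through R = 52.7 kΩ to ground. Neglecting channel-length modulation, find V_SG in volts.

With gate tied to drain, V_SG = V_SD ≥ V_SG − |V_th|, so the device is in saturation.
KCL at the drain: ½ k_p (V_SG − |V_th|)² = (V_DD − V_SG)/R.
Let x = V_SG − 0.659. Then 81.7 x² + x − 5.461 = 0, giving x = 0.253 V (positive root), so V_SG = 0.912 V.
I_D = (V_DD − V_SG)/R = (6.12 − 0.912) / 52.7 = 0.0988 mA.

V_SG = 0.912 V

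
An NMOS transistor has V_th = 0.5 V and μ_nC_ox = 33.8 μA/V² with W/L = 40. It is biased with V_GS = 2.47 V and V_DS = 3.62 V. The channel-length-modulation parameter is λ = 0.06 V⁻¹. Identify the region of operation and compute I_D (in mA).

k_n = μ_nC_ox · (W/L) = 1.352 mA/V².
V_ov = V_GS − V_th = 2.47 − 0.5 = 1.97 V.
Since V_DS = 3.62 V ≥ V_ov = 1.97 V, the device is in saturation.
I_D = ½ k_n V_ov² (1 + λ V_DS) = 0.5 × 1.352 × 1.97² × (1 + 0.06 × 3.62) = 3.19 mA.

Saturation; I_D = 3.19 mA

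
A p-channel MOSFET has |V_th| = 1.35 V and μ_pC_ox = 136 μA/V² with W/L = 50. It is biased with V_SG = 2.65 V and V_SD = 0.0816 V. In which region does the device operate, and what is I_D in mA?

k_p = μ_pC_ox · (W/L) = 6.8 mA/V².
V_ov = V_SG − |V_th| = 2.65 − 1.35 = 1.3 V.
Since V_SD = 0.0816 V < V_ov = 1.3 V, the device is in the triode region.
I_D = k_p [V_ov · V_SD − ½ V_SD²] = 6.8 × [1.3 × 0.0816 − 0.5 × 0.0816²] = 0.699 mA.

Triode; I_D = 0.699 mA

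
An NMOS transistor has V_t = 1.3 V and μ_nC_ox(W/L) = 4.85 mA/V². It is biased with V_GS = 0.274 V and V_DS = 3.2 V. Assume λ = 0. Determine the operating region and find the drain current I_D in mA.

Cutoff; I_D = 0 mA

V_GS = 0.274 V < V_t = 1.3 V, so the transistor is in cutoff.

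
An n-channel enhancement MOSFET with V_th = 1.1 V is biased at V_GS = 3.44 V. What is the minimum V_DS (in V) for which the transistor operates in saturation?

V_DS,sat = 2.34 V

The boundary between triode and saturation is V_DS = V_GS − V_th = V_ov.
V_ov = 3.44 − 1.1 = 2.34 V.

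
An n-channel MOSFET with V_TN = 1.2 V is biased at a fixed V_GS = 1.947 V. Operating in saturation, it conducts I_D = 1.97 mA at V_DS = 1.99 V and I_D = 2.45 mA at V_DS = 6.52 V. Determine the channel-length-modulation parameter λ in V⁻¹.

λ = 0.0602 V⁻¹

With V_GS fixed, I_D ∝ (1 + λ V_DS) in saturation, so I_D2/I_D1 = (1 + λ V_DS2)/(1 + λ V_DS1).
2.45/1.97 = 1.244 = (1 + 6.52 λ)/(1 + 1.99 λ).
Solving: λ (I_D1 V_DS2 − I_D2 V_DS1) = I_D2 − I_D1, so λ = (2.45 − 1.97) / (1.97 × 6.52 − 2.45 × 1.99) = 0.48 / 7.97 = 0.0602 V⁻¹.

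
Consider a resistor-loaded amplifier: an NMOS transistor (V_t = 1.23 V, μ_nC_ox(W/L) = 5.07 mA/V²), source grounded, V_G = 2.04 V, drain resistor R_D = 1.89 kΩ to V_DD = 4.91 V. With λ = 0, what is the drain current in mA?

V_GS = V_G = 2.04 V, so V_ov = 2.04 − 1.23 = 0.81 V.
Assume saturation: I_D = ½ k_n V_ov² = 0.5 × 5.07 × 0.81² = 1.66 mA, giving V_DS = V_DD − I_D R_D = 4.91 − 1.66 × 1.89 = 1.77 V.
V_DS = 1.77 V ≥ V_ov = 0.81 V, confirming saturation.

I_D = 1.66 mA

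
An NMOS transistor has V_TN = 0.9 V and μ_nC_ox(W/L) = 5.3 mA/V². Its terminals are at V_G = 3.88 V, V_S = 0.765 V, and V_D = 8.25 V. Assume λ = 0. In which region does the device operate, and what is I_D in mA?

Saturation; I_D = 13.0 mA

V_GS = V_G − V_S = 3.88 − 0.765 = 3.11 V; V_DS = V_D − V_S = 8.25 − 0.765 = 7.49 V.
V_ov = V_GS − V_TN = 3.11 − 0.9 = 2.21 V.
Since V_DS = 7.49 V ≥ V_ov = 2.21 V, the device is in saturation.
I_D = ½ k_n V_ov² = 0.5 × 5.3 × 2.21² = 13 mA.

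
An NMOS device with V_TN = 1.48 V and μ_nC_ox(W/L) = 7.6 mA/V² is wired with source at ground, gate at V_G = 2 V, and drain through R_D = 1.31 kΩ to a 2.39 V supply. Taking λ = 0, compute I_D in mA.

I_D = 1.03 mA

V_GS = V_G = 2 V, so V_ov = 2 − 1.48 = 0.52 V.
Assume saturation: I_D = ½ k_n V_ov² = 0.5 × 7.6 × 0.52² = 1.03 mA, giving V_DS = V_DD − I_D R_D = 2.39 − 1.03 × 1.31 = 1.04 V.
V_DS = 1.04 V ≥ V_ov = 0.52 V, confirming saturation.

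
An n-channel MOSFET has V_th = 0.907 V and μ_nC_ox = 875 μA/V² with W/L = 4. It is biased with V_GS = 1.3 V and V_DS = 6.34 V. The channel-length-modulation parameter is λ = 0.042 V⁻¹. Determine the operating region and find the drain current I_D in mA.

Saturation; I_D = 0.342 mA

k_n = μ_nC_ox · (W/L) = 3.5 mA/V².
V_ov = V_GS − V_th = 1.3 − 0.907 = 0.393 V.
Since V_DS = 6.34 V ≥ V_ov = 0.393 V, the device is in saturation.
I_D = ½ k_n V_ov² (1 + λ V_DS) = 0.5 × 3.5 × 0.393² × (1 + 0.042 × 6.34) = 0.342 mA.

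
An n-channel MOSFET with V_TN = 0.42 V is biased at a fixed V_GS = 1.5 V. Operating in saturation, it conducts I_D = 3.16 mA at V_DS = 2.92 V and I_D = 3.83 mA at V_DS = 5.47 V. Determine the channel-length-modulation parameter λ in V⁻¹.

λ = 0.110 V⁻¹

With V_GS fixed, I_D ∝ (1 + λ V_DS) in saturation, so I_D2/I_D1 = (1 + λ V_DS2)/(1 + λ V_DS1).
3.83/3.16 = 1.212 = (1 + 5.47 λ)/(1 + 2.92 λ).
Solving: λ (I_D1 V_DS2 − I_D2 V_DS1) = I_D2 − I_D1, so λ = (3.83 − 3.16) / (3.16 × 5.47 − 3.83 × 2.92) = 0.67 / 6.1 = 0.11 V⁻¹.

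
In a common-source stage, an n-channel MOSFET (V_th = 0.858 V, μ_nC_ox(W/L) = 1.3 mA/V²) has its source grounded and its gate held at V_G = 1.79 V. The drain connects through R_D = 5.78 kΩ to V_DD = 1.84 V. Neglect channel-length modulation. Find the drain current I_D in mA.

I_D = 0.273 mA

V_GS = V_G = 1.79 V, so V_ov = 1.79 − 0.858 = 0.932 V.
Assume saturation: I_D = ½ k_n V_ov² = 0.5 × 1.3 × 0.932² = 0.565 mA, giving V_DS = V_DD − I_D R_D = 1.84 − 0.565 × 5.78 = -1.42 V.
But -1.42 V < V_ov = 0.932 V, so the device is actually in triode.
In triode I_D = k_n[V_ov V_DS − ½ V_DS²] and I_D = (V_DD − V_DS)/R_D. Equating: 3.76 V_DS² − 8.003 V_DS + 1.84 = 0, giving V_DS = 0.262 V (the root below V_ov).
I_D = (1.84 − 0.262) / 5.78 = 0.273 mA.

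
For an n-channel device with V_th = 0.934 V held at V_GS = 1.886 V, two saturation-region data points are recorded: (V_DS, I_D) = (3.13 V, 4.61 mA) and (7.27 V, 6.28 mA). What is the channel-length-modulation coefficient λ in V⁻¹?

With V_GS fixed, I_D ∝ (1 + λ V_DS) in saturation, so I_D2/I_D1 = (1 + λ V_DS2)/(1 + λ V_DS1).
6.28/4.61 = 1.362 = (1 + 7.27 λ)/(1 + 3.13 λ).
Solving: λ (I_D1 V_DS2 − I_D2 V_DS1) = I_D2 − I_D1, so λ = (6.28 − 4.61) / (4.61 × 7.27 − 6.28 × 3.13) = 1.67 / 13.9 = 0.121 V⁻¹.

λ = 0.121 V⁻¹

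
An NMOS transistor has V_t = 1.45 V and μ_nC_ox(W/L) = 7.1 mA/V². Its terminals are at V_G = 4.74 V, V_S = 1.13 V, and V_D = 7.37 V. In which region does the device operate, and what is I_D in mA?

Saturation; I_D = 16.6 mA

V_GS = V_G − V_S = 4.74 − 1.13 = 3.61 V; V_DS = V_D − V_S = 7.37 − 1.13 = 6.24 V.
V_ov = V_GS − V_t = 3.61 − 1.45 = 2.16 V.
Since V_DS = 6.24 V ≥ V_ov = 2.16 V, the device is in saturation.
I_D = ½ k_n V_ov² = 0.5 × 7.1 × 2.16² = 16.6 mA.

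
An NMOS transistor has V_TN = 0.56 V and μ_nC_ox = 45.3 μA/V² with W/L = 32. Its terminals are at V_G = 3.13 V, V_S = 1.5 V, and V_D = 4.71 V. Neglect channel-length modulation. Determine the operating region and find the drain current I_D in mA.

Saturation; I_D = 0.830 mA

V_GS = V_G − V_S = 3.13 − 1.5 = 1.63 V; V_DS = V_D − V_S = 4.71 − 1.5 = 3.21 V.
k_n = μ_nC_ox · (W/L) = 1.45 mA/V².
V_ov = V_GS − V_TN = 1.63 − 0.56 = 1.07 V.
Since V_DS = 3.21 V ≥ V_ov = 1.07 V, the device is in saturation.
I_D = ½ k_n V_ov² = 0.5 × 1.45 × 1.07² = 0.83 mA.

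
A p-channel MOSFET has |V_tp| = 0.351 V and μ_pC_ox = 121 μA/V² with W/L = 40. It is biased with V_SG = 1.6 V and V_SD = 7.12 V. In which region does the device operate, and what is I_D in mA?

Saturation; I_D = 3.78 mA

k_p = μ_pC_ox · (W/L) = 4.84 mA/V².
V_ov = V_SG − |V_tp| = 1.6 − 0.351 = 1.25 V.
Since V_SD = 7.12 V ≥ V_ov = 1.25 V, the device is in saturation.
I_D = ½ k_p V_ov² = 0.5 × 4.84 × 1.25² = 3.78 mA.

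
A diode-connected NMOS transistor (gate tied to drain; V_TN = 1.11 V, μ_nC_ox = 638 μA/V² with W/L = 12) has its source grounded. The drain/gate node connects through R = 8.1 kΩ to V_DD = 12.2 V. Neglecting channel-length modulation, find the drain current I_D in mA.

With gate tied to drain, V_GS = V_DS ≥ V_GS − V_TN, so the device is in saturation.
k_n = μ_nC_ox · (W/L) = 7.656 mA/V².
KCL at the drain: ½ k_n (V_GS − V_TN)² = (V_DD − V_GS)/R.
Let x = V_GS − 1.11. Then 31 x² + x − 11.09 = 0, giving x = 0.582 V (positive root), so V_GS = 1.69 V.
I_D = (V_DD − V_GS)/R = (12.2 − 1.69) / 8.1 = 1.3 mA.

I_D = 1.30 mA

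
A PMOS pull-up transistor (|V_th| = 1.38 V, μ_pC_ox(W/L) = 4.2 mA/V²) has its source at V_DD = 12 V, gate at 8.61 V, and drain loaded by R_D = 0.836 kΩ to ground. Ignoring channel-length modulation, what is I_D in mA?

I_D = 8.48 mA

V_SG = V_DD − V_G = 12 − 8.61 = 3.39 V, so V_ov = 3.39 − 1.38 = 2.01 V.
Assume saturation: I_D = ½ k_p V_ov² = 0.5 × 4.2 × 2.01² = 8.48 mA, giving V_SD = V_DD − I_D R_D = 12 − 8.48 × 0.836 = 4.91 V.
V_SD = 4.91 V ≥ V_ov = 2.01 V, confirming saturation.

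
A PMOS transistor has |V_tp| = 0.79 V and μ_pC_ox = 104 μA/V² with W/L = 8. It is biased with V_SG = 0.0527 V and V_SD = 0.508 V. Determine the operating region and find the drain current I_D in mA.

V_SG = 0.0527 V < |V_tp| = 0.79 V, so the transistor is in cutoff.

Cutoff; I_D = 0 mA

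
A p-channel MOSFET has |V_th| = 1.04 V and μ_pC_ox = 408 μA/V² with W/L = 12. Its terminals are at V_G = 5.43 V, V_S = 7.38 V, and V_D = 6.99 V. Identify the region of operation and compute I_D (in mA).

Triode; I_D = 1.37 mA

V_SG = V_S − V_G = 7.38 − 5.43 = 1.95 V; V_SD = V_S − V_D = 7.38 − 6.99 = 0.39 V.
k_p = μ_pC_ox · (W/L) = 4.896 mA/V².
V_ov = V_SG − |V_th| = 1.95 − 1.04 = 0.91 V.
Since V_SD = 0.39 V < V_ov = 0.91 V, the device is in the triode region.
I_D = k_p [V_ov · V_SD − ½ V_SD²] = 4.896 × [0.91 × 0.39 − 0.5 × 0.39²] = 1.37 mA.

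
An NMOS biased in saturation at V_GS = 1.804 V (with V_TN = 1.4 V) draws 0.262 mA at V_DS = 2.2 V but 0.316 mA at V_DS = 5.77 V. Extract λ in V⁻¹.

λ = 0.0661 V⁻¹

With V_GS fixed, I_D ∝ (1 + λ V_DS) in saturation, so I_D2/I_D1 = (1 + λ V_DS2)/(1 + λ V_DS1).
0.316/0.262 = 1.206 = (1 + 5.77 λ)/(1 + 2.2 λ).
Solving: λ (I_D1 V_DS2 − I_D2 V_DS1) = I_D2 − I_D1, so λ = (0.316 − 0.262) / (0.262 × 5.77 − 0.316 × 2.2) = 0.054 / 0.817 = 0.0661 V⁻¹.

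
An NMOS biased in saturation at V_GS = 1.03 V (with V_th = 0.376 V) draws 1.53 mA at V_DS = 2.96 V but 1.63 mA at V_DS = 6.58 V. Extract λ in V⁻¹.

With V_GS fixed, I_D ∝ (1 + λ V_DS) in saturation, so I_D2/I_D1 = (1 + λ V_DS2)/(1 + λ V_DS1).
1.63/1.53 = 1.065 = (1 + 6.58 λ)/(1 + 2.96 λ).
Solving: λ (I_D1 V_DS2 − I_D2 V_DS1) = I_D2 − I_D1, so λ = (1.63 − 1.53) / (1.53 × 6.58 − 1.63 × 2.96) = 0.1 / 5.24 = 0.0191 V⁻¹.

λ = 0.0191 V⁻¹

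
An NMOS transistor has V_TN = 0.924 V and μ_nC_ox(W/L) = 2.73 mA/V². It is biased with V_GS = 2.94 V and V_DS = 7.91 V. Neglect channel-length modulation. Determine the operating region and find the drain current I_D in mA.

Saturation; I_D = 5.55 mA

V_ov = V_GS − V_TN = 2.94 − 0.924 = 2.02 V.
Since V_DS = 7.91 V ≥ V_ov = 2.02 V, the device is in saturation.
I_D = ½ k_n V_ov² = 0.5 × 2.73 × 2.02² = 5.55 mA.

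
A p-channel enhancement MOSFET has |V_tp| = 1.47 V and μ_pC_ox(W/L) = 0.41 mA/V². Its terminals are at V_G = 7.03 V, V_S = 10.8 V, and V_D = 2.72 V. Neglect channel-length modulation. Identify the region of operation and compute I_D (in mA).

Saturation; I_D = 1.08 mA

V_SG = V_S − V_G = 10.8 − 7.03 = 3.77 V; V_SD = V_S − V_D = 10.8 − 2.72 = 8.08 V.
V_ov = V_SG − |V_tp| = 3.77 − 1.47 = 2.3 V.
Since V_SD = 8.08 V ≥ V_ov = 2.3 V, the device is in saturation.
I_D = ½ k_p V_ov² = 0.5 × 0.41 × 2.3² = 1.08 mA.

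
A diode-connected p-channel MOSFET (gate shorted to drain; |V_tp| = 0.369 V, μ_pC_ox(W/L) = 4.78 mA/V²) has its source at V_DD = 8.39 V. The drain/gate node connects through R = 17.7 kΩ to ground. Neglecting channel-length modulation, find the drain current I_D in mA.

With gate tied to drain, V_SG = V_SD ≥ V_SG − |V_tp|, so the device is in saturation.
KCL at the drain: ½ k_p (V_SG − |V_tp|)² = (V_DD − V_SG)/R.
Let x = V_SG − 0.369. Then 42.3 x² + x − 8.021 = 0, giving x = 0.424 V (positive root), so V_SG = 0.793 V.
I_D = (V_DD − V_SG)/R = (8.39 − 0.793) / 17.7 = 0.429 mA.

I_D = 0.429 mA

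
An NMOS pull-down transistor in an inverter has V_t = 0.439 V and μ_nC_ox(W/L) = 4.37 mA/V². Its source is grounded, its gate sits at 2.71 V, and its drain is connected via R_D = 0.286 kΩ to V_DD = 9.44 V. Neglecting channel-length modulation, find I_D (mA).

V_GS = V_G = 2.71 V, so V_ov = 2.71 − 0.439 = 2.27 V.
Assume saturation: I_D = ½ k_n V_ov² = 0.5 × 4.37 × 2.27² = 11.3 mA, giving V_DS = V_DD − I_D R_D = 9.44 − 11.3 × 0.286 = 6.22 V.
V_DS = 6.22 V ≥ V_ov = 2.27 V, confirming saturation.

I_D = 11.3 mA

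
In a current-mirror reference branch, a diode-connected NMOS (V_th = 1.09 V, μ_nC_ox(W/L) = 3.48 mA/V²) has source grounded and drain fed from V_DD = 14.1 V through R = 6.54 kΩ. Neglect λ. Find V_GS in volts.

With gate tied to drain, V_GS = V_DS ≥ V_GS − V_th, so the device is in saturation.
KCL at the drain: ½ k_n (V_GS − V_th)² = (V_DD − V_GS)/R.
Let x = V_GS − 1.09. Then 11.4 x² + x − 13.01 = 0, giving x = 1.03 V (positive root), so V_GS = 2.12 V.
I_D = (V_DD − V_GS)/R = (14.1 − 2.12) / 6.54 = 1.83 mA.

V_GS = 2.12 V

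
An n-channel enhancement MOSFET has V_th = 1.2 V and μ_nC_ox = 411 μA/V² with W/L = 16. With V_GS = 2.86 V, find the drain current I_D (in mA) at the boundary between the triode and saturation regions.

I_D = 9.06 mA

At the boundary V_DS = V_ov = V_GS − V_th = 2.86 − 1.2 = 1.66 V.
k_n = μ_nC_ox · (W/L) = 6.576 mA/V².
I_D = ½ k_n V_ov² = 0.5 × 6.576 × 1.66² = 9.06 mA.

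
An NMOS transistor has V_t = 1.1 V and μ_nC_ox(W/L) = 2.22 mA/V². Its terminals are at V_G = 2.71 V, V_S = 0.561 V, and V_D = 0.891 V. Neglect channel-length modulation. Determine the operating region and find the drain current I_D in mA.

V_GS = V_G − V_S = 2.71 − 0.561 = 2.15 V; V_DS = V_D − V_S = 0.891 − 0.561 = 0.33 V.
V_ov = V_GS − V_t = 2.15 − 1.1 = 1.05 V.
Since V_DS = 0.33 V < V_ov = 1.05 V, the device is in the triode region.
I_D = k_n [V_ov · V_DS − ½ V_DS²] = 2.22 × [1.05 × 0.33 − 0.5 × 0.33²] = 0.648 mA.

Triode; I_D = 0.648 mA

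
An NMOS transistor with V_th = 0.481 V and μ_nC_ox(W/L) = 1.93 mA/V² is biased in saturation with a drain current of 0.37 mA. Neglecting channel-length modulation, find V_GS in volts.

In saturation I_D = ½ k_n (V_GS − V_th)², so V_GS − V_th = √(2 I_D / k_n) = √(2 × 0.37 / 1.93) = 0.619 V.
V_GS = 0.481 + 0.619 = 1.1 V.

V_GS = 1.10 V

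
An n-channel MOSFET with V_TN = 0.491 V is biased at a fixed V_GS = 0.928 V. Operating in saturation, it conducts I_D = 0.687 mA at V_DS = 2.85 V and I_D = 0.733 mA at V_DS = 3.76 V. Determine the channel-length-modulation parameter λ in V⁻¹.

With V_GS fixed, I_D ∝ (1 + λ V_DS) in saturation, so I_D2/I_D1 = (1 + λ V_DS2)/(1 + λ V_DS1).
0.733/0.687 = 1.067 = (1 + 3.76 λ)/(1 + 2.85 λ).
Solving: λ (I_D1 V_DS2 − I_D2 V_DS1) = I_D2 − I_D1, so λ = (0.733 − 0.687) / (0.687 × 3.76 − 0.733 × 2.85) = 0.046 / 0.494 = 0.0931 V⁻¹.

λ = 0.0931 V⁻¹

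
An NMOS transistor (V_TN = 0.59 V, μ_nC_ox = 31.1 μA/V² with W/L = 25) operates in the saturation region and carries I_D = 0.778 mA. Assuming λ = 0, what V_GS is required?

k_n = μ_nC_ox · (W/L) = 0.7775 mA/V².
In saturation I_D = ½ k_n (V_GS − V_TN)², so V_GS − V_TN = √(2 I_D / k_n) = √(2 × 0.778 / 0.7775) = 1.41 V.
V_GS = 0.59 + 1.41 = 2 V.

V_GS = 2.00 V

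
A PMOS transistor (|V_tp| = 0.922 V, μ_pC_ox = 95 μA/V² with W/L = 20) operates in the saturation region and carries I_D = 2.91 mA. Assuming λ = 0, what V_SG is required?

k_p = μ_pC_ox · (W/L) = 1.9 mA/V².
In saturation I_D = ½ k_p (V_SG − |V_tp|)², so V_SG − |V_tp| = √(2 I_D / k_p) = √(2 × 2.91 / 1.9) = 1.75 V.
V_SG = 0.922 + 1.75 = 2.67 V.

V_SG = 2.67 V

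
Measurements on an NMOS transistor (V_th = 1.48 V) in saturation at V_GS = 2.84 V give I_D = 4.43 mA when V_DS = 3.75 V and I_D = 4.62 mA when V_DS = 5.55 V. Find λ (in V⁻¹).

With V_GS fixed, I_D ∝ (1 + λ V_DS) in saturation, so I_D2/I_D1 = (1 + λ V_DS2)/(1 + λ V_DS1).
4.62/4.43 = 1.043 = (1 + 5.55 λ)/(1 + 3.75 λ).
Solving: λ (I_D1 V_DS2 − I_D2 V_DS1) = I_D2 − I_D1, so λ = (4.62 − 4.43) / (4.43 × 5.55 − 4.62 × 3.75) = 0.19 / 7.26 = 0.0262 V⁻¹.

λ = 0.0262 V⁻¹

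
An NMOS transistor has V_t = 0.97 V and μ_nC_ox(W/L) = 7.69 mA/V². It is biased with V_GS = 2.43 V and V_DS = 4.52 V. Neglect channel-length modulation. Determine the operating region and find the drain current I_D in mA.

Saturation; I_D = 8.20 mA

V_ov = V_GS − V_t = 2.43 − 0.97 = 1.46 V.
Since V_DS = 4.52 V ≥ V_ov = 1.46 V, the device is in saturation.
I_D = ½ k_n V_ov² = 0.5 × 7.69 × 1.46² = 8.2 mA.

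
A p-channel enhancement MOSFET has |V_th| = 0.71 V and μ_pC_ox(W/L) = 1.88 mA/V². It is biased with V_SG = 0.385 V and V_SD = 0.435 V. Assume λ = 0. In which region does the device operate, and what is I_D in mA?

Cutoff; I_D = 0 mA

V_SG = 0.385 V < |V_th| = 0.71 V, so the transistor is in cutoff.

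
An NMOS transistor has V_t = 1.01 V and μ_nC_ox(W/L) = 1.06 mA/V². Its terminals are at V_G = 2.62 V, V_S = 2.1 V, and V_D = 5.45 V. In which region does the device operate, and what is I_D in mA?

V_GS = V_G − V_S = 2.62 − 2.1 = 0.52 V; V_DS = V_D − V_S = 5.45 − 2.1 = 3.35 V.
V_GS = 0.52 V < V_t = 1.01 V, so the transistor is in cutoff.

Cutoff; I_D = 0 mA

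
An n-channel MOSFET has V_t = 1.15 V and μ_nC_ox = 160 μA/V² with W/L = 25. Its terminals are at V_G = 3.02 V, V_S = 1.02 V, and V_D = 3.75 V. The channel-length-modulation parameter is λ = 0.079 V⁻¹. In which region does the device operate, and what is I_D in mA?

Saturation; I_D = 1.76 mA

V_GS = V_G − V_S = 3.02 − 1.02 = 2 V; V_DS = V_D − V_S = 3.75 − 1.02 = 2.73 V.
k_n = μ_nC_ox · (W/L) = 4 mA/V².
V_ov = V_GS − V_t = 2 − 1.15 = 0.85 V.
Since V_DS = 2.73 V ≥ V_ov = 0.85 V, the device is in saturation.
I_D = ½ k_n V_ov² (1 + λ V_DS) = 0.5 × 4 × 0.85² × (1 + 0.079 × 2.73) = 1.76 mA.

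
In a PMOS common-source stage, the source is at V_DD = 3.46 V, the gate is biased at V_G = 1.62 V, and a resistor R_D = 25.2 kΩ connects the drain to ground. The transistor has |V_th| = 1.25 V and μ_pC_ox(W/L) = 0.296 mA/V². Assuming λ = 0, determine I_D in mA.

I_D = 0.0515 mA

V_SG = V_DD − V_G = 3.46 − 1.62 = 1.84 V, so V_ov = 1.84 − 1.25 = 0.59 V.
Assume saturation: I_D = ½ k_p V_ov² = 0.5 × 0.296 × 0.59² = 0.0515 mA, giving V_SD = V_DD − I_D R_D = 3.46 − 0.0515 × 25.2 = 2.16 V.
V_SD = 2.16 V ≥ V_ov = 0.59 V, confirming saturation.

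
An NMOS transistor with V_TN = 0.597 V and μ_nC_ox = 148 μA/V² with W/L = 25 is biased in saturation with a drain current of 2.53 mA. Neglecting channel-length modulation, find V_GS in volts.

V_GS = 1.77 V

k_n = μ_nC_ox · (W/L) = 3.7 mA/V².
In saturation I_D = ½ k_n (V_GS − V_TN)², so V_GS − V_TN = √(2 I_D / k_n) = √(2 × 2.53 / 3.7) = 1.17 V.
V_GS = 0.597 + 1.17 = 1.77 V.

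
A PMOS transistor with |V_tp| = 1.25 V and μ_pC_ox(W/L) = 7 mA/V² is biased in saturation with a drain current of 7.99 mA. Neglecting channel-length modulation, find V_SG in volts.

V_SG = 2.76 V

In saturation I_D = ½ k_p (V_SG − |V_tp|)², so V_SG − |V_tp| = √(2 I_D / k_p) = √(2 × 7.99 / 7) = 1.51 V.
V_SG = 1.25 + 1.51 = 2.76 V.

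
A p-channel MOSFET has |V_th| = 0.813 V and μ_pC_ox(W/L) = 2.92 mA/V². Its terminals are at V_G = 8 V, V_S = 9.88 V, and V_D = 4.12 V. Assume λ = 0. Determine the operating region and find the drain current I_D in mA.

Saturation; I_D = 1.66 mA

V_SG = V_S − V_G = 9.88 − 8 = 1.88 V; V_SD = V_S − V_D = 9.88 − 4.12 = 5.76 V.
V_ov = V_SG − |V_th| = 1.88 − 0.813 = 1.07 V.
Since V_SD = 5.76 V ≥ V_ov = 1.07 V, the device is in saturation.
I_D = ½ k_p V_ov² = 0.5 × 2.92 × 1.07² = 1.66 mA.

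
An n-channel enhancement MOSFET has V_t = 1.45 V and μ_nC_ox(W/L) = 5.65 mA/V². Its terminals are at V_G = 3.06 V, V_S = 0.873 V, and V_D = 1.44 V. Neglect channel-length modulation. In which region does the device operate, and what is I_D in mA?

Triode; I_D = 1.45 mA

V_GS = V_G − V_S = 3.06 − 0.873 = 2.19 V; V_DS = V_D − V_S = 1.44 − 0.873 = 0.567 V.
V_ov = V_GS − V_t = 2.19 − 1.45 = 0.737 V.
Since V_DS = 0.567 V < V_ov = 0.737 V, the device is in the triode region.
I_D = k_n [V_ov · V_DS − ½ V_DS²] = 5.65 × [0.737 × 0.567 − 0.5 × 0.567²] = 1.45 mA.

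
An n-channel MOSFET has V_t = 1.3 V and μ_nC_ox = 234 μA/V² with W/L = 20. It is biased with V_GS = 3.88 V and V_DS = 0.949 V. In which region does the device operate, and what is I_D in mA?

Triode; I_D = 9.35 mA

k_n = μ_nC_ox · (W/L) = 4.68 mA/V².
V_ov = V_GS − V_t = 3.88 − 1.3 = 2.58 V.
Since V_DS = 0.949 V < V_ov = 2.58 V, the device is in the triode region.
I_D = k_n [V_ov · V_DS − ½ V_DS²] = 4.68 × [2.58 × 0.949 − 0.5 × 0.949²] = 9.35 mA.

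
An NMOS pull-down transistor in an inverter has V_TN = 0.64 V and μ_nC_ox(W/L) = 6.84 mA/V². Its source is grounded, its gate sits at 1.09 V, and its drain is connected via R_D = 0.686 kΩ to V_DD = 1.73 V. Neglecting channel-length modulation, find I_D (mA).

I_D = 0.693 mA

V_GS = V_G = 1.09 V, so V_ov = 1.09 − 0.64 = 0.45 V.
Assume saturation: I_D = ½ k_n V_ov² = 0.5 × 6.84 × 0.45² = 0.693 mA, giving V_DS = V_DD − I_D R_D = 1.73 − 0.693 × 0.686 = 1.25 V.
V_DS = 1.25 V ≥ V_ov = 0.45 V, confirming saturation.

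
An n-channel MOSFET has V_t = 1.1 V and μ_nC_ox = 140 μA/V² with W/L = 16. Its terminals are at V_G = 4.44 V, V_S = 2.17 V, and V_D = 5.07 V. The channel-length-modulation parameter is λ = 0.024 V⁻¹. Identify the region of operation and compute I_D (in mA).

Saturation; I_D = 1.64 mA

V_GS = V_G − V_S = 4.44 − 2.17 = 2.27 V; V_DS = V_D − V_S = 5.07 − 2.17 = 2.9 V.
k_n = μ_nC_ox · (W/L) = 2.24 mA/V².
V_ov = V_GS − V_t = 2.27 − 1.1 = 1.17 V.
Since V_DS = 2.9 V ≥ V_ov = 1.17 V, the device is in saturation.
I_D = ½ k_n V_ov² (1 + λ V_DS) = 0.5 × 2.24 × 1.17² × (1 + 0.024 × 2.9) = 1.64 mA.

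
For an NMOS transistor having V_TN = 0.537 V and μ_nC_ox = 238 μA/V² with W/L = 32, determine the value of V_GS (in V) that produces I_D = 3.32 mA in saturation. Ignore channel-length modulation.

k_n = μ_nC_ox · (W/L) = 7.616 mA/V².
In saturation I_D = ½ k_n (V_GS − V_TN)², so V_GS − V_TN = √(2 I_D / k_n) = √(2 × 3.32 / 7.616) = 0.934 V.
V_GS = 0.537 + 0.934 = 1.47 V.

V_GS = 1.47 V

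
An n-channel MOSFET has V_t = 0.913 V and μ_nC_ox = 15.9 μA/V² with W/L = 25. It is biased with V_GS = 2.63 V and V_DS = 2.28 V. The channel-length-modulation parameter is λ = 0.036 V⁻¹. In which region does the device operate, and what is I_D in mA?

k_n = μ_nC_ox · (W/L) = 0.3975 mA/V².
V_ov = V_GS − V_t = 2.63 − 0.913 = 1.72 V.
Since V_DS = 2.28 V ≥ V_ov = 1.72 V, the device is in saturation.
I_D = ½ k_n V_ov² (1 + λ V_DS) = 0.5 × 0.3975 × 1.72² × (1 + 0.036 × 2.28) = 0.634 mA.

Saturation; I_D = 0.634 mA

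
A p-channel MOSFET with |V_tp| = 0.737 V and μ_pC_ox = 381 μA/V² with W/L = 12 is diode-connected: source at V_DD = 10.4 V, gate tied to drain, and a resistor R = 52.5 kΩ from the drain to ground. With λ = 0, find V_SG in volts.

With gate tied to drain, V_SG = V_SD ≥ V_SG − |V_tp|, so the device is in saturation.
k_p = μ_pC_ox · (W/L) = 4.572 mA/V².
KCL at the drain: ½ k_p (V_SG − |V_tp|)² = (V_DD − V_SG)/R.
Let x = V_SG − 0.737. Then 120 x² + x − 9.663 = 0, giving x = 0.28 V (positive root), so V_SG = 1.02 V.
I_D = (V_DD − V_SG)/R = (10.4 − 1.02) / 52.5 = 0.179 mA.

V_SG = 1.02 V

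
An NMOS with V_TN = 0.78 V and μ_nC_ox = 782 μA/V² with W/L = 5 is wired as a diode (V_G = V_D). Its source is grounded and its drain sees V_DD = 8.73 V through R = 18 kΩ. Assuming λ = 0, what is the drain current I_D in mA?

I_D = 0.416 mA

With gate tied to drain, V_GS = V_DS ≥ V_GS − V_TN, so the device is in saturation.
k_n = μ_nC_ox · (W/L) = 3.91 mA/V².
KCL at the drain: ½ k_n (V_GS − V_TN)² = (V_DD − V_GS)/R.
Let x = V_GS − 0.78. Then 35.2 x² + x − 7.95 = 0, giving x = 0.461 V (positive root), so V_GS = 1.24 V.
I_D = (V_DD − V_GS)/R = (8.73 − 1.24) / 18 = 0.416 mA.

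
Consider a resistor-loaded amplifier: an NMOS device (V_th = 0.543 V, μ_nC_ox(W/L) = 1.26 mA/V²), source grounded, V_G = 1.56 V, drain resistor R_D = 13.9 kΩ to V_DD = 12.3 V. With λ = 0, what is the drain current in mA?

V_GS = V_G = 1.56 V, so V_ov = 1.56 − 0.543 = 1.02 V.
Assume saturation: I_D = ½ k_n V_ov² = 0.5 × 1.26 × 1.02² = 0.652 mA, giving V_DS = V_DD − I_D R_D = 12.3 − 0.652 × 13.9 = 3.24 V.
V_DS = 3.24 V ≥ V_ov = 1.02 V, confirming saturation.

I_D = 0.652 mA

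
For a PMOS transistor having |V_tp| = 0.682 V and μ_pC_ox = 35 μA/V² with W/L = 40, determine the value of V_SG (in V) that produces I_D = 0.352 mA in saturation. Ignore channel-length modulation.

k_p = μ_pC_ox · (W/L) = 1.4 mA/V².
In saturation I_D = ½ k_p (V_SG − |V_tp|)², so V_SG − |V_tp| = √(2 I_D / k_p) = √(2 × 0.352 / 1.4) = 0.709 V.
V_SG = 0.682 + 0.709 = 1.39 V.

V_SG = 1.39 V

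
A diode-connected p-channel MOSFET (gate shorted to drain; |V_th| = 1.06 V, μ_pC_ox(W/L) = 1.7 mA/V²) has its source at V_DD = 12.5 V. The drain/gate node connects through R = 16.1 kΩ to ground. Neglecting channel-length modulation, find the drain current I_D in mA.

With gate tied to drain, V_SG = V_SD ≥ V_SG − |V_th|, so the device is in saturation.
KCL at the drain: ½ k_p (V_SG − |V_th|)² = (V_DD − V_SG)/R.
Let x = V_SG − 1.06. Then 13.7 x² + x − 11.44 = 0, giving x = 0.878 V (positive root), so V_SG = 1.94 V.
I_D = (V_DD − V_SG)/R = (12.5 − 1.94) / 16.1 = 0.656 mA.

I_D = 0.656 mA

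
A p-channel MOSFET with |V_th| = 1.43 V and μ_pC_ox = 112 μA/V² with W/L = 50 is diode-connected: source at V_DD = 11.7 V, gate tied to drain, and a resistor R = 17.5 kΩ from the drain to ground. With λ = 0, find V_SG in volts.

With gate tied to drain, V_SG = V_SD ≥ V_SG − |V_th|, so the device is in saturation.
k_p = μ_pC_ox · (W/L) = 5.6 mA/V².
KCL at the drain: ½ k_p (V_SG − |V_th|)² = (V_DD − V_SG)/R.
Let x = V_SG − 1.43. Then 49 x² + x − 10.27 = 0, giving x = 0.448 V (positive root), so V_SG = 1.88 V.
I_D = (V_DD − V_SG)/R = (11.7 − 1.88) / 17.5 = 0.561 mA.

V_SG = 1.88 V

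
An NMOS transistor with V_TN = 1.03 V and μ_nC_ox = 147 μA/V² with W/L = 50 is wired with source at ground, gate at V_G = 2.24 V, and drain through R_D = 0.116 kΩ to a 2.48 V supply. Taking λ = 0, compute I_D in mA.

I_D = 5.38 mA

V_GS = V_G = 2.24 V, so V_ov = 2.24 − 1.03 = 1.21 V.
k_n = μ_nC_ox · (W/L) = 7.35 mA/V².
Assume saturation: I_D = ½ k_n V_ov² = 0.5 × 7.35 × 1.21² = 5.38 mA, giving V_DS = V_DD − I_D R_D = 2.48 − 5.38 × 0.116 = 1.86 V.
V_DS = 1.86 V ≥ V_ov = 1.21 V, confirming saturation.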